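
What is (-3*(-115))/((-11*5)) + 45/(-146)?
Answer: -10569/1606 ≈ -6.5809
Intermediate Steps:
(-3*(-115))/((-11*5)) + 45/(-146) = 345/(-55) + 45*(-1/146) = 345*(-1/55) - 45/146 = -69/11 - 45/146 = -10569/1606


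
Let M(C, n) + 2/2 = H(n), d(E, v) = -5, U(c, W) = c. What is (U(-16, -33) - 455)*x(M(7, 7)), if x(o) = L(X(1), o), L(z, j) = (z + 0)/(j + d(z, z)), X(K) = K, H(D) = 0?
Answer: 157/2 ≈ 78.500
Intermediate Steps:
M(C, n) = -1 (M(C, n) = -1 + 0 = -1)
L(z, j) = z/(-5 + j) (L(z, j) = (z + 0)/(j - 5) = z/(-5 + j))
x(o) = 1/(-5 + o)
(U(-16, -33) - 455)*x(M(7, 7)) = (-16 - 455)/(-5 - 1) = -471/(-6) = -471*(-⅙) = 157/2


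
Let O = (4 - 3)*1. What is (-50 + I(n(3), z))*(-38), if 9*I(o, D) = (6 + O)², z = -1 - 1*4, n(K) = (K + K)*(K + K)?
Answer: 15238/9 ≈ 1693.1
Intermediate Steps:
O = 1 (O = 1*1 = 1)
n(K) = 4*K² (n(K) = (2*K)*(2*K) = 4*K²)
z = -5 (z = -1 - 4 = -5)
I(o, D) = 49/9 (I(o, D) = (6 + 1)²/9 = (⅑)*7² = (⅑)*49 = 49/9)
(-50 + I(n(3), z))*(-38) = (-50 + 49/9)*(-38) = -401/9*(-38) = 15238/9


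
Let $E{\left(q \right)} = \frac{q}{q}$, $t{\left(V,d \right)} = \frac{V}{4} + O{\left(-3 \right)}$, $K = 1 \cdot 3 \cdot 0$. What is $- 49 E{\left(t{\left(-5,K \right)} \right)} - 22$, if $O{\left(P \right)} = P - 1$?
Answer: $-71$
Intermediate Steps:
$K = 0$ ($K = 3 \cdot 0 = 0$)
$O{\left(P \right)} = -1 + P$ ($O{\left(P \right)} = P - 1 = -1 + P$)
$t{\left(V,d \right)} = -4 + \frac{V}{4}$ ($t{\left(V,d \right)} = \frac{V}{4} - 4 = -4 + \frac{V}{4}$)
$E{\left(q \right)} = 1$
$- 49 E{\left(t{\left(-5,K \right)} \right)} - 22 = \left(-49\right) 1 - 22 = -49 - 22 = -71$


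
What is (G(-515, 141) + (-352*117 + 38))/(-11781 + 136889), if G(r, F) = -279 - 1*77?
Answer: -20751/62554 ≈ -0.33173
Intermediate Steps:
G(r, F) = -356 (G(r, F) = -279 - 77 = -356)
(G(-515, 141) + (-352*117 + 38))/(-11781 + 136889) = (-356 + (-352*117 + 38))/(-11781 + 136889) = (-356 + (-41184 + 38))/125108 = (-356 - 41146)*(1/125108) = -41502*1/125108 = -20751/62554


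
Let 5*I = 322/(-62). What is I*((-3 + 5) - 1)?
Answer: -161/155 ≈ -1.0387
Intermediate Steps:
I = -161/155 (I = (322/(-62))/5 = (322*(-1/62))/5 = (⅕)*(-161/31) = -161/155 ≈ -1.0387)
I*((-3 + 5) - 1) = -161*((-3 + 5) - 1)/155 = -161*(2 - 1)/155 = -161/155*1 = -161/155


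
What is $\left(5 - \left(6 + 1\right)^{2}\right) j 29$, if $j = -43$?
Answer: $54868$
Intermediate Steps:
$\left(5 - \left(6 + 1\right)^{2}\right) j 29 = \left(5 - \left(6 + 1\right)^{2}\right) \left(-43\right) 29 = \left(5 - 7^{2}\right) \left(-43\right) 29 = \left(5 - 49\right) \left(-43\right) 29 = \left(-44\right) \left(-43\right) 29 = 1892 \cdot 29 = 54868$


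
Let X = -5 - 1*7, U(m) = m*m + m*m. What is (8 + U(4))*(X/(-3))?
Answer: 160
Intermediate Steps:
U(m) = 2*m² (U(m) = m² + m² = 2*m²)
X = -12 (X = -5 - 7 = -12)
(8 + U(4))*(X/(-3)) = (8 + 2*4²)*(-12/(-3)) = (8 + 2*16)*(-12*(-⅓)) = (8 + 32)*4 = 40*4 = 160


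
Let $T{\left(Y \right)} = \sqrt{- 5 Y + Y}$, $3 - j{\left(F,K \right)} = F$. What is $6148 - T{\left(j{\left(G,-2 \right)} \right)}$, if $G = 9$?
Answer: $6148 - 2 \sqrt{6} \approx 6143.1$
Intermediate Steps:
$j{\left(F,K \right)} = 3 - F$
$T{\left(Y \right)} = 2 \sqrt{- Y}$ ($T{\left(Y \right)} = \sqrt{- 4 Y} = 2 \sqrt{- Y}$)
$6148 - T{\left(j{\left(G,-2 \right)} \right)} = 6148 - 2 \sqrt{- (3 - 9)} = 6148 - 2 \sqrt{\left(-1\right) \left(-6\right)} = 6148 - 2 \sqrt{6}$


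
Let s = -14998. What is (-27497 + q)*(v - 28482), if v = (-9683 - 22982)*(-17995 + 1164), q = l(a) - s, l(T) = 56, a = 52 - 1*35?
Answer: -6840615562919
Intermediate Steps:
a = 17 (a = 52 - 35 = 17)
q = 15054 (q = 56 - 1*(-14998) = 56 + 14998 = 15054)
v = 549784615 (v = -32665*(-16831) = 549784615)
(-27497 + q)*(v - 28482) = (-27497 + 15054)*(549784615 - 28482) = -12443*549756133 = -6840615562919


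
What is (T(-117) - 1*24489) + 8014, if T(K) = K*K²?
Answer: -1618088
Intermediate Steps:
T(K) = K³
(T(-117) - 1*24489) + 8014 = ((-117)³ - 1*24489) + 8014 = (-1601613 - 24489) + 8014 = -1626102 + 8014 = -1618088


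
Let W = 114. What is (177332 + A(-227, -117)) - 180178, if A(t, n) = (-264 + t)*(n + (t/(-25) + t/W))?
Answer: 145693177/2850 ≈ 51120.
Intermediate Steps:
A(t, n) = (-264 + t)*(n - 89*t/2850) (A(t, n) = (-264 + t)*(n + (t/(-25) + t/114)) = (-264 + t)*(n + (t*(-1/25) + t*(1/114))) = (-264 + t)*(n + (-t/25 + t/114)) = (-264 + t)*(n - 89*t/2850))
(177332 + A(-227, -117)) - 180178 = (177332 + (-264*(-117) - 89/2850*(-227)² + (3916/475)*(-227) - 117*(-227))) - 180178 = (177332 + (30888 - 89/2850*51529 - 888932/475 + 26559)) - 180178 = (177332 + (30888 - 4586081/2850 - 888932/475 + 26559)) - 180178 = (177332 + 153804277/2850) - 180178 = 659200477/2850 - 180178 = 145693177/2850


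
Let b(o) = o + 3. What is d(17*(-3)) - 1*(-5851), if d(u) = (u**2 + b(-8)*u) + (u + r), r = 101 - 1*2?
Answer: 8755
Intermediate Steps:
b(o) = 3 + o
r = 99 (r = 101 - 2 = 99)
d(u) = 99 + u**2 - 4*u (d(u) = (u**2 + (3 - 8)*u) + (u + 99) = (u**2 - 5*u) + (99 + u) = 99 + u**2 - 4*u)
d(17*(-3)) - 1*(-5851) = (99 + (17*(-3))**2 - 68*(-3)) - 1*(-5851) = (99 + (-51)**2 - 4*(-51)) + 5851 = (99 + 2601 + 204) + 5851 = 2904 + 5851 = 8755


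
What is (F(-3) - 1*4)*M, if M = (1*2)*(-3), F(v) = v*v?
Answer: -30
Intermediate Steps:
F(v) = v²
M = -6 (M = 2*(-3) = -6)
(F(-3) - 1*4)*M = ((-3)² - 1*4)*(-6) = (9 - 4)*(-6) = 5*(-6) = -30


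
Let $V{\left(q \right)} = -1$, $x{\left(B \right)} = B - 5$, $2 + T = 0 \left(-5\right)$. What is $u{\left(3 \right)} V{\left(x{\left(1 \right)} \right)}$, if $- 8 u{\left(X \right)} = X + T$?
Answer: $\frac{1}{8} \approx 0.125$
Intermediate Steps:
$T = -2$ ($T = -2 + 0 \left(-5\right) = -2 + 0 = -2$)
$x{\left(B \right)} = -5 + B$
$u{\left(X \right)} = \frac{1}{4} - \frac{X}{8}$ ($u{\left(X \right)} = - \frac{X - 2}{8} = - \frac{-2 + X}{8} = \frac{1}{4} - \frac{X}{8}$)
$u{\left(3 \right)} V{\left(x{\left(1 \right)} \right)} = \left(\frac{1}{4} - \frac{3}{8}\right) \left(-1\right) = \left(- \frac{1}{8}\right) \left(-1\right) = \frac{1}{8}$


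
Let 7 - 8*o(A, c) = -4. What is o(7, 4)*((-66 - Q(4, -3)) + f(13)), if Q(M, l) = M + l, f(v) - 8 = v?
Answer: -253/4 ≈ -63.250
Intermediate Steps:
o(A, c) = 11/8 (o(A, c) = 7/8 - 1/8*(-4) = 7/8 + 1/2 = 11/8)
f(v) = 8 + v
o(7, 4)*((-66 - Q(4, -3)) + f(13)) = 11*((-66 - (4 - 3)) + (8 + 13))/8 = 11*((-66 - 1*1) + 21)/8 = 11*((-66 - 1) + 21)/8 = 11*(-67 + 21)/8 = (11/8)*(-46) = -253/4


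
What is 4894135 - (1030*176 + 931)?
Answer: 4711924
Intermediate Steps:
4894135 - (1030*176 + 931) = 4894135 - (181280 + 931) = 4894135 - 1*182211 = 4894135 - 182211 = 4711924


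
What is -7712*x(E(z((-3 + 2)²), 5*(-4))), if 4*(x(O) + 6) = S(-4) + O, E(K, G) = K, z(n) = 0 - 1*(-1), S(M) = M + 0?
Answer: 52056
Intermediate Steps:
S(M) = M
z(n) = 1 (z(n) = 0 + 1 = 1)
x(O) = -7 + O/4 (x(O) = -6 + (-4 + O)/4 = -6 + (-1 + O/4) = -7 + O/4)
-7712*x(E(z((-3 + 2)²), 5*(-4))) = -7712*(-7 + (¼)*1) = -7712*(-7 + ¼) = -7712*(-27/4) = 52056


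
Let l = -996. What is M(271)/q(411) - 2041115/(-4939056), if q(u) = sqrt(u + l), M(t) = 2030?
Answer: 2041115/4939056 - 406*I*sqrt(65)/39 ≈ 0.41326 - 83.93*I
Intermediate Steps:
q(u) = sqrt(-996 + u) (q(u) = sqrt(u - 996) = sqrt(-996 + u))
M(271)/q(411) - 2041115/(-4939056) = 2030/(sqrt(-996 + 411)) - 2041115/(-4939056) = 2030/(sqrt(-585)) - 2041115*(-1/4939056) = 2030/((3*I*sqrt(65))) + 2041115/4939056 = 2030*(-I*sqrt(65)/195) + 2041115/4939056 = -406*I*sqrt(65)/39 + 2041115/4939056 = 2041115/4939056 - 406*I*sqrt(65)/39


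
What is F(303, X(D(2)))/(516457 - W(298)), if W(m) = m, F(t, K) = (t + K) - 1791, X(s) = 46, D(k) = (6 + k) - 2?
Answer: -206/73737 ≈ -0.0027937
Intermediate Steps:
D(k) = 4 + k
F(t, K) = -1791 + K + t (F(t, K) = (K + t) - 1791 = -1791 + K + t)
F(303, X(D(2)))/(516457 - W(298)) = (-1791 + 46 + 303)/(516457 - 1*298) = -1442/(516457 - 298) = -1442/516159 = -1442*1/516159 = -206/73737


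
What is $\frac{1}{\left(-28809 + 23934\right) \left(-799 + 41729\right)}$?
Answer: $- \frac{1}{199533750} \approx -5.0117 \cdot 10^{-9}$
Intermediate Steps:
$\frac{1}{\left(-28809 + 23934\right) \left(-799 + 41729\right)} = \frac{1}{\left(-4875\right) 40930} = \frac{1}{-199533750} = - \frac{1}{199533750}$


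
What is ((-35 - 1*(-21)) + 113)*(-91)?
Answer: -9009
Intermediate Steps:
((-35 - 1*(-21)) + 113)*(-91) = ((-35 + 21) + 113)*(-91) = (-14 + 113)*(-91) = 99*(-91) = -9009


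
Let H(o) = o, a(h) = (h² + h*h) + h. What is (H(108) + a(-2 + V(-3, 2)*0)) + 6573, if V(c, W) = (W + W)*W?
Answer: 6687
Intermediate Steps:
V(c, W) = 2*W² (V(c, W) = (2*W)*W = 2*W²)
a(h) = h + 2*h² (a(h) = (h² + h²) + h = 2*h² + h = h + 2*h²)
(H(108) + a(-2 + V(-3, 2)*0)) + 6573 = (108 + (-2 + (2*2²)*0)*(1 + 2*(-2 + (2*2²)*0))) + 6573 = (108 + (-2 + (2*4)*0)*(1 + 2*(-2 + (2*4)*0))) + 6573 = (108 + (-2 + 8*0)*(1 + 2*(-2 + 8*0))) + 6573 = (108 + (-2 + 0)*(1 + 2*(-2 + 0))) + 6573 = (108 - 2*(1 + 2*(-2))) + 6573 = (108 - 2*(1 - 4)) + 6573 = (108 - 2*(-3)) + 6573 = (108 + 6) + 6573 = 114 + 6573 = 6687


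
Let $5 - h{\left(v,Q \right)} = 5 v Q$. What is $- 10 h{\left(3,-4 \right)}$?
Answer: $-650$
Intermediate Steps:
$h{\left(v,Q \right)} = 5 - 5 Q v$ ($h{\left(v,Q \right)} = 5 - 5 v Q = 5 - 5 Q v$)
$- 10 h{\left(3,-4 \right)} = - 10 \left(5 - \left(-20\right) 3\right) = - 10 \left(5 + 60\right) = \left(-10\right) 65 = -650$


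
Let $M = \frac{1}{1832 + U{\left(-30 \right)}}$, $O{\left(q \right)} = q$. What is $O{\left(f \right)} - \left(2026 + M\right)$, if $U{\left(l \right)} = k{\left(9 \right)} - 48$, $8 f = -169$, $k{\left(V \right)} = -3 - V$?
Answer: $- \frac{7255013}{3544} \approx -2047.1$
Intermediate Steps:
$f = - \frac{169}{8}$ ($f = \frac{1}{8} \left(-169\right) = - \frac{169}{8} \approx -21.125$)
$U{\left(l \right)} = -60$ ($U{\left(l \right)} = \left(-3 - 9\right) - 48 = -12 - 48 = -60$)
$M = \frac{1}{1772}$ ($M = \frac{1}{1832 - 60} = \frac{1}{1772} \approx 0.00056433$)
$O{\left(f \right)} - \left(2026 + M\right) = - \frac{169}{8} - \frac{3590073}{1772} = - \frac{7255013}{3544}$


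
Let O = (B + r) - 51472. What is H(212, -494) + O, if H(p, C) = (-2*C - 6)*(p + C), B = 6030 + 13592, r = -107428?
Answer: -416202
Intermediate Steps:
B = 19622
H(p, C) = (-6 - 2*C)*(C + p)
O = -139278 (O = (19622 - 107428) - 51472 = -87806 - 51472 = -139278)
H(212, -494) + O = (-6*(-494) - 6*212 - 2*(-494)**2 - 2*(-494)*212) - 139278 = (2964 - 1272 - 2*244036 + 209456) - 139278 = (2964 - 1272 - 488072 + 209456) - 139278 = -276924 - 139278 = -416202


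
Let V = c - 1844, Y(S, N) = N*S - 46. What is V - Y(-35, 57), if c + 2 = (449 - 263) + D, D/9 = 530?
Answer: 5151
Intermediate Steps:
D = 4770 (D = 9*530 = 4770)
Y(S, N) = -46 + N*S
c = 4954 (c = -2 + ((449 - 263) + 4770) = -2 + (186 + 4770) = -2 + 4956 = 4954)
V = 3110 (V = 4954 - 1844 = 3110)
V - Y(-35, 57) = 3110 - (-46 + 57*(-35)) = 3110 - (-46 - 1995) = 3110 - 1*(-2041) = 3110 + 2041 = 5151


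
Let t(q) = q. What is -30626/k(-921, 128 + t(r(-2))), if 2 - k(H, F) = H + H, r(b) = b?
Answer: -15313/922 ≈ -16.608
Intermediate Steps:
k(H, F) = 2 - 2*H (k(H, F) = 2 - (H + H) = 2 - 2*H)
-30626/k(-921, 128 + t(r(-2))) = -30626/(2 - 2*(-921)) = -30626/(2 + 1842) = -30626/1844 = -30626*1/1844 = -15313/922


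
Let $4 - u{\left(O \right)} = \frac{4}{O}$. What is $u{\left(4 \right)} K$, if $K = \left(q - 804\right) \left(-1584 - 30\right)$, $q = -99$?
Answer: $4372326$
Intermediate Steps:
$u{\left(O \right)} = 4 - \frac{4}{O}$
$K = 1457442$ ($K = \left(-99 - 804\right) \left(-1584 - 30\right) = \left(-99 - 804\right) \left(-1614\right) = \left(-903\right) \left(-1614\right) = 1457442$)
$u{\left(4 \right)} K = \left(4 - \frac{4}{4}\right) 1457442 = \left(4 - 1\right) 1457442 = 3 \cdot 1457442 = 4372326$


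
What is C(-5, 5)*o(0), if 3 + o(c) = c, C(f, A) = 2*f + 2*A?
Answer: 0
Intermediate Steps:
C(f, A) = 2*A + 2*f
o(c) = -3 + c
C(-5, 5)*o(0) = (2*5 + 2*(-5))*(-3 + 0) = (10 - 10)*(-3) = 0*(-3) = 0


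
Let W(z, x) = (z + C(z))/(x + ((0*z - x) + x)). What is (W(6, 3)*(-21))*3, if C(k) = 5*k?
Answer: -756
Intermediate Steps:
W(z, x) = 6*z/x (W(z, x) = (z + 5*z)/(x + ((0*z - x) + x)) = (6*z)/(x + ((0 - x) + x)) = (6*z)/(x + (-x + x)) = (6*z)/(x + 0) = (6*z)/x = 6*z/x)
(W(6, 3)*(-21))*3 = ((6*6/3)*(-21))*3 = ((6*6*(1/3))*(-21))*3 = (12*(-21))*3 = -252*3 = -756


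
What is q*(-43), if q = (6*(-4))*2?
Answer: 2064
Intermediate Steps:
q = -48 (q = -24*2 = -48)
q*(-43) = -48*(-43) = 2064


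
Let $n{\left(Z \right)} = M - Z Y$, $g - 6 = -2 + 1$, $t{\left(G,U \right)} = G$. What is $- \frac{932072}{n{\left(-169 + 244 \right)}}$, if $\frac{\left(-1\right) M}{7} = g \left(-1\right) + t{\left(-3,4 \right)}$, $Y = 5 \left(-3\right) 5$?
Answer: $- \frac{932072}{5681} \approx -164.07$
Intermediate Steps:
$g = 5$ ($g = 6 + \left(-2 + 1\right) = 6 - 1 = 5$)
$Y = -75$ ($Y = \left(-15\right) 5 = -75$)
$M = 56$ ($M = - 7 \left(5 \left(-1\right) - 3\right) = - 7 \left(-5 - 3\right) = \left(-7\right) \left(-8\right) = 56$)
$n{\left(Z \right)} = 56 + 75 Z$ ($n{\left(Z \right)} = 56 - Z \left(-75\right) = 56 - - 75 Z = 56 + 75 Z$)
$- \frac{932072}{n{\left(-169 + 244 \right)}} = - \frac{932072}{56 + 75 \left(-169 + 244\right)} = - \frac{932072}{56 + 75 \cdot 75} = - \frac{932072}{56 + 5625} = - \frac{932072}{5681}$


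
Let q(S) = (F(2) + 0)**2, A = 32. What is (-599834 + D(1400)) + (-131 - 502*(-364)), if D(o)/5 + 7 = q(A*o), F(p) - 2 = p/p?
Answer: -417227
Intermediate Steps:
F(p) = 3 (F(p) = 2 + p/p = 2 + 1 = 3)
q(S) = 9 (q(S) = (3 + 0)**2 = 3**2 = 9)
D(o) = 10 (D(o) = -35 + 5*9 = -35 + 45 = 10)
(-599834 + D(1400)) + (-131 - 502*(-364)) = (-599834 + 10) + (-131 - 502*(-364)) = -599824 + (-131 + 182728) = -599824 + 182597 = -417227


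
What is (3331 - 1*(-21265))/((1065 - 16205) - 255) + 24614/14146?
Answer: 15498757/108888835 ≈ 0.14234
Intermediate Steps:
(3331 - 1*(-21265))/((1065 - 16205) - 255) + 24614/14146 = (3331 + 21265)/(-15140 - 255) + 24614*(1/14146) = 24596/(-15395) + 12307/7073 = 24596*(-1/15395) + 12307/7073 = -24596/15395 + 12307/7073 = 15498757/108888835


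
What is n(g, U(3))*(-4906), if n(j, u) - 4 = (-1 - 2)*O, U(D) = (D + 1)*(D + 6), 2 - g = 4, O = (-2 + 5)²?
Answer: 112838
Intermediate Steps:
O = 9 (O = 3² = 9)
g = -2 (g = 2 - 1*4 = 2 - 4 = -2)
U(D) = (1 + D)*(6 + D)
n(j, u) = -23 (n(j, u) = 4 + (-1 - 2)*9 = 4 - 3*9 = 4 - 27 = -23)
n(g, U(3))*(-4906) = -23*(-4906) = 112838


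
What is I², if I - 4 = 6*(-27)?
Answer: 24964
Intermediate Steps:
I = -158 (I = 4 + 6*(-27) = 4 - 162 = -158)
I² = (-158)² = 24964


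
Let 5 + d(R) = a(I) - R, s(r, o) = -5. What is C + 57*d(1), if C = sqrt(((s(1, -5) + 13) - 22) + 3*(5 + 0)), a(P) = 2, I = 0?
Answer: -227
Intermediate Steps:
d(R) = -3 - R (d(R) = -5 + (2 - R) = -3 - R)
C = 1 (C = sqrt(((-5 + 13) - 22) + 3*(5 + 0)) = sqrt((8 - 22) + 3*5) = sqrt(-14 + 15) = sqrt(1) = 1)
C + 57*d(1) = 1 + 57*(-3 - 1*1) = 1 + 57*(-3 - 1) = 1 + 57*(-4) = 1 - 228 = -227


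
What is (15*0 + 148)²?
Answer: 21904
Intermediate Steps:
(15*0 + 148)² = (0 + 148)² = 148² = 21904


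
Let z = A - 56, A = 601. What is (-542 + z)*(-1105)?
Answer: -3315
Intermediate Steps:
z = 545 (z = 601 - 56 = 545)
(-542 + z)*(-1105) = (-542 + 545)*(-1105) = 3*(-1105) = -3315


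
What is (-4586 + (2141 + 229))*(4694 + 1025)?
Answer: -12673304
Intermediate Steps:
(-4586 + (2141 + 229))*(4694 + 1025) = (-4586 + 2370)*5719 = -2216*5719 = -12673304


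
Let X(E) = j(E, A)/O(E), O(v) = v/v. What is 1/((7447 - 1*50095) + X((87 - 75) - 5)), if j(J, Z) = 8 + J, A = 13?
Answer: -1/42633 ≈ -2.3456e-5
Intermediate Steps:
O(v) = 1
X(E) = 8 + E (X(E) = (8 + E)/1 = (8 + E)*1 = 8 + E)
1/((7447 - 1*50095) + X((87 - 75) - 5)) = 1/((7447 - 1*50095) + (8 + ((87 - 75) - 5))) = 1/((7447 - 50095) + (8 + (12 - 5))) = 1/(-42648 + (8 + 7)) = 1/(-42648 + 15) = 1/(-42633) = -1/42633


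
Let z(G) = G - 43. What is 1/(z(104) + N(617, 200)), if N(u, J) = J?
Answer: 1/261 ≈ 0.0038314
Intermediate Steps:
z(G) = -43 + G
1/(z(104) + N(617, 200)) = 1/((-43 + 104) + 200) = 1/(61 + 200) = 1/261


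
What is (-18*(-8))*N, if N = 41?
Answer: 5904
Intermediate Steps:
(-18*(-8))*N = -18*(-8)*41 = 144*41 = 5904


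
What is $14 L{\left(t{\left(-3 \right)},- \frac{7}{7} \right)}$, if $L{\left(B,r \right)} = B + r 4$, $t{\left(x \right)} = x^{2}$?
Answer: $70$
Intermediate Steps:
$L{\left(B,r \right)} = B + 4 r$
$14 L{\left(t{\left(-3 \right)},- \frac{7}{7} \right)} = 14 \left(\left(-3\right)^{2} + 4 \left(- \frac{7}{7}\right)\right) = 14 \left(9 + 4 \left(\left(-7\right) \frac{1}{7}\right)\right) = 14 \left(9 + 4 \left(-1\right)\right) = 14 \left(9 - 4\right) = 14 \cdot 5 = 70$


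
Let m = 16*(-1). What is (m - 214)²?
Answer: 52900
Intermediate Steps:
m = -16
(m - 214)² = (-16 - 214)² = (-230)² = 52900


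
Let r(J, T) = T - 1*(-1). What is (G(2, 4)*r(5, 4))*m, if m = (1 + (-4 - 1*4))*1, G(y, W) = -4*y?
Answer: 280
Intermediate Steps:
r(J, T) = 1 + T (r(J, T) = T + 1 = 1 + T)
m = -7 (m = (1 + (-4 - 4))*1 = (1 - 8)*1 = -7*1 = -7)
(G(2, 4)*r(5, 4))*m = ((-4*2)*(1 + 4))*(-7) = -8*5*(-7) = -40*(-7) = 280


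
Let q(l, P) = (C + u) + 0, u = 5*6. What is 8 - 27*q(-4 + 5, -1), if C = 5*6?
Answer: -1612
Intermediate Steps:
C = 30
u = 30
q(l, P) = 60 (q(l, P) = (30 + 30) + 0 = 60 + 0 = 60)
8 - 27*q(-4 + 5, -1) = 8 - 27*60 = 8 - 1620 = -1612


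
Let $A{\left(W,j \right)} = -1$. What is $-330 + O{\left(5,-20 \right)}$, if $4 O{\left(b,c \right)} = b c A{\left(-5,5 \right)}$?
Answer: $-305$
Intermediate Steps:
$O{\left(b,c \right)} = - \frac{b c}{4}$ ($O{\left(b,c \right)} = \frac{b c \left(-1\right)}{4} = \frac{\left(-1\right) b c}{4} = - \frac{b c}{4}$)
$-330 + O{\left(5,-20 \right)} = -330 - \frac{5}{4} \left(-20\right) = -330 + 25 = -305$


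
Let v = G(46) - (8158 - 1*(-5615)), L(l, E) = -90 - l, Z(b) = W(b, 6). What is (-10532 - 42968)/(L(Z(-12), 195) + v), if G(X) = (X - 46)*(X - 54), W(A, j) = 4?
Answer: 53500/13867 ≈ 3.8581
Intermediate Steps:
Z(b) = 4
G(X) = (-54 + X)*(-46 + X) (G(X) = (-46 + X)*(-54 + X) = (-54 + X)*(-46 + X))
v = -13773 (v = (2484 + 46² - 100*46) - (8158 - 1*(-5615)) = (2484 + 2116 - 4600) - (8158 + 5615) = 0 - 1*13773 = 0 - 13773 = -13773)
(-10532 - 42968)/(L(Z(-12), 195) + v) = (-10532 - 42968)/((-90 - 1*4) - 13773) = -53500/((-90 - 4) - 13773) = -53500/(-94 - 13773) = -53500/(-13867) = -53500*(-1/13867) = 53500/13867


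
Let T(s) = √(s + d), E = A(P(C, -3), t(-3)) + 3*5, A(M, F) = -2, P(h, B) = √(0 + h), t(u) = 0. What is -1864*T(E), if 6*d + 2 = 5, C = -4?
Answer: -2796*√6 ≈ -6848.8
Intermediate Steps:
P(h, B) = √h
d = ½ (d = -⅓ + (⅙)*5 = -⅓ + ⅚ = ½ ≈ 0.50000)
E = 13 (E = -2 + 3*5 = -2 + 15 = 13)
T(s) = √(½ + s) (T(s) = √(s + ½) = √(½ + s))
-1864*T(E) = -932*√(2 + 4*13) = -932*√(2 + 52) = -932*√54 = -932*3*√6 = -2796*√6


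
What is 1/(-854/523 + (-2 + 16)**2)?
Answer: 523/101654 ≈ 0.0051449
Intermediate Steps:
1/(-854/523 + (-2 + 16)**2) = 1/(-854*1/523 + 14**2) = 1/(-854/523 + 196) = 1/(101654/523) = 523/101654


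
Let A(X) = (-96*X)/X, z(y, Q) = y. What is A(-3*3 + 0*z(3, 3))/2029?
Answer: -96/2029 ≈ -0.047314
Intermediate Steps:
A(X) = -96
A(-3*3 + 0*z(3, 3))/2029 = -96/2029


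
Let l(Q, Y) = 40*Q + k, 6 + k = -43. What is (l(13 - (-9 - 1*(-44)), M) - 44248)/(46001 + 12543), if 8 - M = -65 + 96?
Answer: -45177/58544 ≈ -0.77168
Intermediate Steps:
k = -49 (k = -6 - 43 = -49)
M = -23 (M = 8 - (-65 + 96) = 8 - 1*31 = 8 - 31 = -23)
l(Q, Y) = -49 + 40*Q (l(Q, Y) = 40*Q - 49 = -49 + 40*Q)
(l(13 - (-9 - 1*(-44)), M) - 44248)/(46001 + 12543) = ((-49 + 40*(13 - (-9 - 1*(-44)))) - 44248)/(46001 + 12543) = ((-49 + 40*(13 - (-9 + 44))) - 44248)/58544 = ((-49 + 40*(13 - 1*35)) - 44248)*(1/58544) = ((-49 + 40*(13 - 35)) - 44248)*(1/58544) = ((-49 + 40*(-22)) - 44248)*(1/58544) = ((-49 - 880) - 44248)*(1/58544) = (-929 - 44248)*(1/58544) = -45177*1/58544 = -45177/58544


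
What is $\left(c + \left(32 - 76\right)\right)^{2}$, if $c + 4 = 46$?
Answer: $4$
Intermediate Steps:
$c = 42$ ($c = -4 + 46 = 42$)
$\left(c + \left(32 - 76\right)\right)^{2} = \left(42 + \left(32 - 76\right)\right)^{2} = \left(42 - 44\right)^{2} = \left(-2\right)^{2} = 4$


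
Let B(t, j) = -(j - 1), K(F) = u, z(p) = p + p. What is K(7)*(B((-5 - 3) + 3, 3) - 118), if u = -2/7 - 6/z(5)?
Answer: 744/7 ≈ 106.29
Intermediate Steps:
z(p) = 2*p
u = -31/35 (u = -2/7 - 6/(2*5) = -2*1/7 - 6/10 = -2/7 - 6*1/10 = -2/7 - 3/5 = -31/35 ≈ -0.88571)
K(F) = -31/35
B(t, j) = 1 - j (B(t, j) = -(-1 + j) = 1 - j)
K(7)*(B((-5 - 3) + 3, 3) - 118) = -31*((1 - 1*3) - 118)/35 = -31*((1 - 3) - 118)/35 = -31*(-2 - 118)/35 = -31/35*(-120) = 744/7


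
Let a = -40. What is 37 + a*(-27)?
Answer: 1117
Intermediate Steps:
37 + a*(-27) = 37 - 40*(-27) = 37 + 1080 = 1117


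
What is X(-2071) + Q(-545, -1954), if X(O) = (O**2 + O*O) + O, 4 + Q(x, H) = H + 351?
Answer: 8574404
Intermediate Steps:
Q(x, H) = 347 + H (Q(x, H) = -4 + (H + 351) = -4 + (351 + H) = 347 + H)
X(O) = O + 2*O**2 (X(O) = (O**2 + O**2) + O = 2*O**2 + O = O + 2*O**2)
X(-2071) + Q(-545, -1954) = -2071*(1 + 2*(-2071)) + (347 - 1954) = -2071*(1 - 4142) - 1607 = -2071*(-4141) - 1607 = 8576011 - 1607 = 8574404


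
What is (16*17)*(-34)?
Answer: -9248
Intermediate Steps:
(16*17)*(-34) = 272*(-34) = -9248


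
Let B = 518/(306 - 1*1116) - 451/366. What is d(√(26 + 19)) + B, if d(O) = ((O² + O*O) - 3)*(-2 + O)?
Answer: -8689823/49410 + 261*√5 ≈ 407.74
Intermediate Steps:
B = -92483/49410 (B = 518/(306 - 1116) - 451*1/366 = 518/(-810) - 451/366 = 518*(-1/810) - 451/366 = -259/405 - 451/366 = -92483/49410 ≈ -1.8717)
d(O) = (-3 + 2*O²)*(-2 + O) (d(O) = ((O² + O²) - 3)*(-2 + O) = (2*O² - 3)*(-2 + O) = (-3 + 2*O²)*(-2 + O))
d(√(26 + 19)) + B = (6 - 4*(√(26 + 19))² - 3*√(26 + 19) + 2*(√(26 + 19))³) - 92483/49410 = (6 - 4*(√45)² - 9*√5 + 2*(√45)³) - 92483/49410 = (6 - 4*(3*√5)² - 9*√5 + 2*(3*√5)³) - 92483/49410 = (6 - 4*45 - 9*√5 + 2*(135*√5)) - 92483/49410 = (6 - 180 - 9*√5 + 270*√5) - 92483/49410 = (-174 + 261*√5) - 92483/49410 = -8689823/49410 + 261*√5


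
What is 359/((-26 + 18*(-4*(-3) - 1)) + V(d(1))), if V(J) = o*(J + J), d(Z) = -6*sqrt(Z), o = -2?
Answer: 359/196 ≈ 1.8316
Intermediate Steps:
V(J) = -4*J (V(J) = -2*(J + J) = -4*J)
359/((-26 + 18*(-4*(-3) - 1)) + V(d(1))) = 359/((-26 + 18*(-4*(-3) - 1)) - (-24)*sqrt(1)) = 359/((-26 + 18*(12 - 1)) - (-24)) = 359/((-26 + 18*11) - 4*(-6)) = 359/((-26 + 198) + 24) = 359/(172 + 24) = 359/196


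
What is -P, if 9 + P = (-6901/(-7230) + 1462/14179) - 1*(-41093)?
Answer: -4211800579819/102514170 ≈ -41085.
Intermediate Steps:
P = 4211800579819/102514170 (P = -9 + ((-6901/(-7230) + 1462/14179) - 1*(-41093)) = -9 + ((-6901*(-1/7230) + 1462*(1/14179)) + 41093) = -9 + ((6901/7230 + 1462/14179) + 41093) = -9 + (108419539/102514170 + 41093) = -9 + 4212723207349/102514170 = 4211800579819/102514170 ≈ 41085.)
-P = -1*4211800579819/102514170 = -4211800579819/102514170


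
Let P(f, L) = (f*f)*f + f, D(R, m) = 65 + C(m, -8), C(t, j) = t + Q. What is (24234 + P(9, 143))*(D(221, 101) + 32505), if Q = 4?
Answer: 815960100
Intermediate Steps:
C(t, j) = 4 + t (C(t, j) = t + 4 = 4 + t)
D(R, m) = 69 + m (D(R, m) = 65 + (4 + m) = 69 + m)
P(f, L) = f + f³ (P(f, L) = f²*f + f = f³ + f = f + f³)
(24234 + P(9, 143))*(D(221, 101) + 32505) = (24234 + (9 + 9³))*((69 + 101) + 32505) = (24234 + (9 + 729))*(170 + 32505) = (24234 + 738)*32675 = 24972*32675 = 815960100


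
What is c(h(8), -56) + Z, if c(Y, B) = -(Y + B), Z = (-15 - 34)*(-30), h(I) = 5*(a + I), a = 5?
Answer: 1461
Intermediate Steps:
h(I) = 25 + 5*I (h(I) = 5*(5 + I) = 25 + 5*I)
Z = 1470 (Z = -49*(-30) = 1470)
c(Y, B) = -B - Y (c(Y, B) = -(B + Y) = -B - Y)
c(h(8), -56) + Z = (-1*(-56) - (25 + 5*8)) + 1470 = (56 - (25 + 40)) + 1470 = (56 - 1*65) + 1470 = (56 - 65) + 1470 = -9 + 1470 = 1461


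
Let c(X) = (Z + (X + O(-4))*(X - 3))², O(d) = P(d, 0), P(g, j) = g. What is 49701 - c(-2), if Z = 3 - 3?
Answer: 48801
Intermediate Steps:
O(d) = d
Z = 0
c(X) = (-4 + X)²*(-3 + X)² (c(X) = (0 + (X - 4)*(X - 3))² = (0 + (-4 + X)*(-3 + X))² = ((-4 + X)*(-3 + X))² = (-4 + X)²*(-3 + X)²)
49701 - c(-2) = 49701 - (12 + (-2)² - 7*(-2))² = 49701 - (12 + 4 + 14)² = 49701 - 1*30² = 49701 - 1*900 = 49701 - 900 = 48801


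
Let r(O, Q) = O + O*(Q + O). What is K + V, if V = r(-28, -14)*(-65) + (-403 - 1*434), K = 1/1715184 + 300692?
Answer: 386319468241/1715184 ≈ 2.2524e+5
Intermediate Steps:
r(O, Q) = O + O*(O + Q)
K = 515742107329/1715184 (K = 1/1715184 + 300692 = 515742107329/1715184 ≈ 3.0069e+5)
V = -75457 (V = -28*(1 - 28 - 14)*(-65) + (-403 - 1*434) = -28*(-41)*(-65) + (-403 - 434) = 1148*(-65) - 837 = -74620 - 837 = -75457)
K + V = 515742107329/1715184 - 75457 = 386319468241/1715184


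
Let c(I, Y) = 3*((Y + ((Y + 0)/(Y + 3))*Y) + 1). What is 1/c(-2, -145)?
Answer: -142/124419 ≈ -0.0011413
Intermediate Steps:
c(I, Y) = 3 + 3*Y + 3*Y²/(3 + Y) (c(I, Y) = 3*((Y + (Y/(3 + Y))*Y) + 1) = 3*((Y + Y²/(3 + Y)) + 1) = 3*(1 + Y + Y²/(3 + Y)) = 3 + 3*Y + 3*Y²/(3 + Y))
1/c(-2, -145) = 1/(3*(3 + 2*(-145)² + 4*(-145))/(3 - 145)) = 1/(3*(3 + 2*21025 - 580)/(-142)) = 1/(3*(-1/142)*(3 + 42050 - 580)) = 1/(3*(-1/142)*41473) = 1/(-124419/142) = -142/124419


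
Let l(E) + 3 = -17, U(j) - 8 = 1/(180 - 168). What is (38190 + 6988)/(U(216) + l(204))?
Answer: -542136/143 ≈ -3791.2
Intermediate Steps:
U(j) = 97/12 (U(j) = 8 + 1/(180 - 168) = 8 + 1/12 = 97/12)
l(E) = -20 (l(E) = -3 - 17 = -20)
(38190 + 6988)/(U(216) + l(204)) = (38190 + 6988)/(97/12 - 20) = 45178/(-143/12) = 45178*(-12/143) = -542136/143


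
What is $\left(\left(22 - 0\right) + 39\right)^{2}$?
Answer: $3721$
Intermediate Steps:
$\left(\left(22 - 0\right) + 39\right)^{2} = \left(\left(22 + 0\right) + 39\right)^{2} = \left(22 + 39\right)^{2} = 61^{2} = 3721$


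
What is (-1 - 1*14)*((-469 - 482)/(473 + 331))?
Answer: 4755/268 ≈ 17.743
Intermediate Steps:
(-1 - 1*14)*((-469 - 482)/(473 + 331)) = (-1 - 14)*(-951/804) = -(-14265)/804 = -15*(-317/268) = 4755/268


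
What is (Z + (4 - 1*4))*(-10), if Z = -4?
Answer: 40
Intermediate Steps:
(Z + (4 - 1*4))*(-10) = (-4 + (4 - 1*4))*(-10) = (-4 + (4 - 4))*(-10) = (-4 + 0)*(-10) = -4*(-10) = 40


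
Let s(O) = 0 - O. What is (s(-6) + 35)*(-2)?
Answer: -82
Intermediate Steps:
s(O) = -O
(s(-6) + 35)*(-2) = (-1*(-6) + 35)*(-2) = (6 + 35)*(-2) = 41*(-2) = -82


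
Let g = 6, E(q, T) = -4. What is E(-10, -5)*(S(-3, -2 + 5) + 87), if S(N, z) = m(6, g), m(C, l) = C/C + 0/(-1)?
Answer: -352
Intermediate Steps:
m(C, l) = 1 (m(C, l) = 1 + 0*(-1) = 1 + 0 = 1)
S(N, z) = 1
E(-10, -5)*(S(-3, -2 + 5) + 87) = -4*(1 + 87) = -4*88 = -352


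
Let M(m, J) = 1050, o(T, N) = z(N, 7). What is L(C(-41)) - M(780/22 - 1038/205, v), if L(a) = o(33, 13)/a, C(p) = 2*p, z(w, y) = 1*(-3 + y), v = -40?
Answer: -43052/41 ≈ -1050.0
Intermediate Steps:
z(w, y) = -3 + y
o(T, N) = 4 (o(T, N) = -3 + 7 = 4)
L(a) = 4/a
L(C(-41)) - M(780/22 - 1038/205, v) = 4/((2*(-41))) - 1*1050 = 4/(-82) - 1050 = 4*(-1/82) - 1050 = -2/41 - 1050 = -43052/41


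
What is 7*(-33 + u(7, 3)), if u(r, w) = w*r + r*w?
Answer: 63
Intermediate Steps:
u(r, w) = 2*r*w (u(r, w) = r*w + r*w = 2*r*w)
7*(-33 + u(7, 3)) = 7*(-33 + 2*7*3) = 7*(-33 + 42) = 7*9 = 63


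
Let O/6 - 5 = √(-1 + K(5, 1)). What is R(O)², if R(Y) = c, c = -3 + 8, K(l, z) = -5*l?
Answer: 25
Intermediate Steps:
c = 5
O = 30 + 6*I*√26 (O = 30 + 6*√(-1 - 5*5) = 30 + 6*√(-1 - 25) = 30 + 6*√(-26) = 30 + 6*(I*√26) = 30 + 6*I*√26 ≈ 30.0 + 30.594*I)
R(Y) = 5
R(O)² = 5² = 25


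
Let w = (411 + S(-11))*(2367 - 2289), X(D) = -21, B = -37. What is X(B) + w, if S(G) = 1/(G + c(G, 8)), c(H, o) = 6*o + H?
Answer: 32040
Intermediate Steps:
c(H, o) = H + 6*o
S(G) = 1/(48 + 2*G) (S(G) = 1/(G + (G + 6*8)) = 1/(G + (G + 48)) = 1/(G + (48 + G)) = 1/(48 + 2*G))
w = 32061 (w = (411 + 1/(2*(24 - 11)))*(2367 - 2289) = (411 + (½)/13)*78 = (411 + (½)*(1/13))*78 = (411 + 1/26)*78 = (10687/26)*78 = 32061)
X(B) + w = -21 + 32061 = 32040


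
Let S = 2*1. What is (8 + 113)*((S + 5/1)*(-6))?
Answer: -5082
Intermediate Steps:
S = 2
(8 + 113)*((S + 5/1)*(-6)) = (8 + 113)*((2 + 5/1)*(-6)) = 121*((2 + 5*1)*(-6)) = 121*((2 + 5)*(-6)) = 121*(7*(-6)) = 121*(-42) = -5082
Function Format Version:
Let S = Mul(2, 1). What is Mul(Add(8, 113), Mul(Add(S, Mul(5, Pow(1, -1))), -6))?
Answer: -5082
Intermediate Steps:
S = 2
Mul(Add(8, 113), Mul(Add(S, Mul(5, Pow(1, -1))), -6)) = Mul(Add(8, 113), Mul(Add(2, Mul(5, Pow(1, -1))), -6)) = Mul(121, Mul(Add(2, Mul(5, 1)), -6)) = Mul(121, Mul(Add(2, 5), -6)) = Mul(121, Mul(7, -6)) = Mul(121, -42) = -5082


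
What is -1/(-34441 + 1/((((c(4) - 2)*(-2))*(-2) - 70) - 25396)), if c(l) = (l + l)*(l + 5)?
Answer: 25186/867431027 ≈ 2.9035e-5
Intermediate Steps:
c(l) = 2*l*(5 + l) (c(l) = (2*l)*(5 + l) = 2*l*(5 + l))
-1/(-34441 + 1/((((c(4) - 2)*(-2))*(-2) - 70) - 25396)) = -1/(-34441 + 1/((((2*4*(5 + 4) - 2)*(-2))*(-2) - 70) - 25396)) = -1/(-34441 + 1/((((2*4*9 - 2)*(-2))*(-2) - 70) - 25396)) = -1/(-34441 + 1/((((72 - 2)*(-2))*(-2) - 70) - 25396)) = -1/(-34441 + 1/(((70*(-2))*(-2) - 70) - 25396)) = -1/(-34441 + 1/((-140*(-2) - 70) - 25396)) = -1/(-34441 + 1/((280 - 70) - 25396)) = -1/(-34441 + 1/(210 - 25396)) = -1/(-34441 + 1/(-25186)) = -1/(-34441 - 1/25186) = -1/(-867431027/25186) = -1*(-25186/867431027) = 25186/867431027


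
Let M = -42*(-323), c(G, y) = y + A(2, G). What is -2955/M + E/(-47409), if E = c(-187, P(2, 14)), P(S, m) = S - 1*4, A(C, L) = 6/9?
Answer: -140075507/643150494 ≈ -0.21780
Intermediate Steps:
A(C, L) = ⅔ (A(C, L) = 6*(⅑) = ⅔)
P(S, m) = -4 + S (P(S, m) = S - 4 = -4 + S)
c(G, y) = ⅔ + y (c(G, y) = y + ⅔ = ⅔ + y)
E = -4/3 (E = ⅔ + (-4 + 2) = ⅔ - 2 = -4/3 ≈ -1.3333)
M = 13566
-2955/M + E/(-47409) = -2955/13566 - 4/3/(-47409) = -2955*1/13566 - 4/3*(-1/47409) = -985/4522 + 4/142227 = -140075507/643150494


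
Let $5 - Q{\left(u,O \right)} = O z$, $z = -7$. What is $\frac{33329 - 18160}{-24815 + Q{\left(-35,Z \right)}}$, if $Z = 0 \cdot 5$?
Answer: $- \frac{15169}{24810} \approx -0.61141$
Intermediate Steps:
$Z = 0$
$Q{\left(u,O \right)} = 5 + 7 O$ ($Q{\left(u,O \right)} = 5 - O \left(-7\right) = 5 - - 7 O = 5 + 7 O$)
$\frac{33329 - 18160}{-24815 + Q{\left(-35,Z \right)}} = \frac{33329 - 18160}{-24815 + \left(5 + 7 \cdot 0\right)} = \frac{15169}{-24815 + \left(5 + 0\right)} = \frac{15169}{-24815 + 5} = \frac{15169}{-24810} = 15169 \left(- \frac{1}{24810}\right) = - \frac{15169}{24810}$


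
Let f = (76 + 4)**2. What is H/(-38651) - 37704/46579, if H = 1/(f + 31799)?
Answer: -55667299762075/68770611962871 ≈ -0.80946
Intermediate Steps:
f = 6400 (f = 80**2 = 6400)
H = 1/38199 (H = 1/(6400 + 31799) = 1/38199 ≈ 2.6179e-5)
H/(-38651) - 37704/46579 = (1/38199)/(-38651) - 37704/46579 = (1/38199)*(-1/38651) - 37704*1/46579 = -1/1476429549 - 37704/46579 = -55667299762075/68770611962871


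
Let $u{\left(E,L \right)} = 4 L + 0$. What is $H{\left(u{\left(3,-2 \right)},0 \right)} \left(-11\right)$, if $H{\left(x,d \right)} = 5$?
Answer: $-55$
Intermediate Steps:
$u{\left(E,L \right)} = 4 L$
$H{\left(u{\left(3,-2 \right)},0 \right)} \left(-11\right) = 5 \left(-11\right) = -55$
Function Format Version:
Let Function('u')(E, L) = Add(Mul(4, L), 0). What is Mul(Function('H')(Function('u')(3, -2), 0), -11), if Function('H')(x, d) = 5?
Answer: -55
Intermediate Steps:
Function('u')(E, L) = Mul(4, L)
Mul(Function('H')(Function('u')(3, -2), 0), -11) = Mul(5, -11) = -55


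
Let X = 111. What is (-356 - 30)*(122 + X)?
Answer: -89938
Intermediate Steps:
(-356 - 30)*(122 + X) = (-356 - 30)*(122 + 111) = -386*233 = -89938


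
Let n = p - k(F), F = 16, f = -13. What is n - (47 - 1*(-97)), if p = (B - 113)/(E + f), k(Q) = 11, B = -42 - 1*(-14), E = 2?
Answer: -1564/11 ≈ -142.18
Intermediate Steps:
B = -28 (B = -42 + 14 = -28)
p = 141/11 (p = (-28 - 113)/(2 - 13) = -141/(-11) = -141*(-1/11) = 141/11 ≈ 12.818)
n = 20/11 (n = 141/11 - 1*11 = 141/11 - 11 = 20/11 ≈ 1.8182)
n - (47 - 1*(-97)) = 20/11 - (47 - 1*(-97)) = 20/11 - (47 + 97) = 20/11 - 1*144 = 20/11 - 144 = -1564/11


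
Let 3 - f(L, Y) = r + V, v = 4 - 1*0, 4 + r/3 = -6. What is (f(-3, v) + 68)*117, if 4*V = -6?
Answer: 23985/2 ≈ 11993.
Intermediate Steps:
r = -30 (r = -12 + 3*(-6) = -12 - 18 = -30)
V = -3/2 (V = (¼)*(-6) = -3/2 ≈ -1.5000)
v = 4 (v = 4 + 0 = 4)
f(L, Y) = 69/2 (f(L, Y) = 3 - (-30 - 3/2) = 3 - 1*(-63/2) = 3 + 63/2 = 69/2)
(f(-3, v) + 68)*117 = (69/2 + 68)*117 = (205/2)*117 = 23985/2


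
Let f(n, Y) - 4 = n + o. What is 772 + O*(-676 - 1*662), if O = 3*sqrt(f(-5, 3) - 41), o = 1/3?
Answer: 772 - 6690*I*sqrt(15) ≈ 772.0 - 25910.0*I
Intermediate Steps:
o = 1/3 (o = 1*(1/3) = 1/3 ≈ 0.33333)
f(n, Y) = 13/3 + n (f(n, Y) = 4 + (n + 1/3) = 4 + (1/3 + n) = 13/3 + n)
O = 5*I*sqrt(15) (O = 3*sqrt((13/3 - 5) - 41) = 3*sqrt(-2/3 - 41) = 3*sqrt(-125/3) = 3*(5*I*sqrt(15)/3) = 5*I*sqrt(15) ≈ 19.365*I)
772 + O*(-676 - 1*662) = 772 + (5*I*sqrt(15))*(-676 - 1*662) = 772 + (5*I*sqrt(15))*(-676 - 662) = 772 + (5*I*sqrt(15))*(-1338) = 772 - 6690*I*sqrt(15)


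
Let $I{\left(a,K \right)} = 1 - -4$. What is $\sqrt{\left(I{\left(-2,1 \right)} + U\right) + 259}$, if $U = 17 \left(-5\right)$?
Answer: $\sqrt{179} \approx 13.379$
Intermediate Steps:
$I{\left(a,K \right)} = 5$ ($I{\left(a,K \right)} = 1 + 4 = 5$)
$U = -85$
$\sqrt{\left(I{\left(-2,1 \right)} + U\right) + 259} = \sqrt{\left(5 - 85\right) + 259} = \sqrt{-80 + 259} = \sqrt{179}$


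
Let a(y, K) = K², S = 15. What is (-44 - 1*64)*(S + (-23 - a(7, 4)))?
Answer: 2592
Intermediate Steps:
(-44 - 1*64)*(S + (-23 - a(7, 4))) = (-44 - 1*64)*(15 + (-23 - 1*4²)) = (-44 - 64)*(15 + (-23 - 1*16)) = -108*(15 + (-23 - 16)) = -108*(15 - 39) = -108*(-24) = 2592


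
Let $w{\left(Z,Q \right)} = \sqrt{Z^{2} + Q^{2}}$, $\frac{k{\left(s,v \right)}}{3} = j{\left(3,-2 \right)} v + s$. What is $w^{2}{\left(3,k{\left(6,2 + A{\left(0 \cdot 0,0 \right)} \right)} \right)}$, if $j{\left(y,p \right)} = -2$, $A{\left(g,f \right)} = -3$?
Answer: $585$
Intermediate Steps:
$k{\left(s,v \right)} = - 6 v + 3 s$ ($k{\left(s,v \right)} = 3 \left(- 2 v + s\right) = 3 \left(s - 2 v\right) = - 6 v + 3 s$)
$w{\left(Z,Q \right)} = \sqrt{Q^{2} + Z^{2}}$
$w^{2}{\left(3,k{\left(6,2 + A{\left(0 \cdot 0,0 \right)} \right)} \right)} = \left(\sqrt{\left(- 6 \left(2 - 3\right) + 3 \cdot 6\right)^{2} + 3^{2}}\right)^{2} = \left(\sqrt{\left(\left(-6\right) \left(-1\right) + 18\right)^{2} + 9}\right)^{2} = \left(\sqrt{\left(6 + 18\right)^{2} + 9}\right)^{2} = \left(\sqrt{24^{2} + 9}\right)^{2} = \left(\sqrt{576 + 9}\right)^{2} = \left(\sqrt{585}\right)^{2} = \left(3 \sqrt{65}\right)^{2} = 585$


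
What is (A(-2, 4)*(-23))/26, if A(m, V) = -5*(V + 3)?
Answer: 805/26 ≈ 30.962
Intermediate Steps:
A(m, V) = -15 - 5*V (A(m, V) = -5*(3 + V) = -15 - 5*V)
(A(-2, 4)*(-23))/26 = ((-15 - 5*4)*(-23))/26 = ((-15 - 20)*(-23))*(1/26) = -35*(-23)*(1/26) = 805*(1/26) = 805/26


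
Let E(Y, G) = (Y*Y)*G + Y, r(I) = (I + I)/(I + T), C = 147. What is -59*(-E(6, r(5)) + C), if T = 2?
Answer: -36993/7 ≈ -5284.7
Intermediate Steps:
r(I) = 2*I/(2 + I) (r(I) = (I + I)/(I + 2) = (2*I)/(2 + I) = 2*I/(2 + I))
E(Y, G) = Y + G*Y² (E(Y, G) = Y²*G + Y = G*Y² + Y = Y + G*Y²)
-59*(-E(6, r(5)) + C) = -59*(-6*(1 + (2*5/(2 + 5))*6) + 147) = -59*(-6*(1 + (2*5/7)*6) + 147) = -59*(-6*(1 + (2*5*(⅐))*6) + 147) = -59*(-6*(1 + (10/7)*6) + 147) = -59*(-6*(1 + 60/7) + 147) = -59*(-6*67/7 + 147) = -59*(-1*402/7 + 147) = -59*(-402/7 + 147) = -59*627/7 = -36993/7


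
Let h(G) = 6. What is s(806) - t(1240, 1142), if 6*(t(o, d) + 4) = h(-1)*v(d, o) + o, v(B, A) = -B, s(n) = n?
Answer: 5236/3 ≈ 1745.3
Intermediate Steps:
t(o, d) = -4 - d + o/6 (t(o, d) = -4 + (6*(-d) + o)/6 = -4 + (-6*d + o)/6 = -4 + (o - 6*d)/6 = -4 + (-d + o/6) = -4 - d + o/6)
s(806) - t(1240, 1142) = 806 - (-4 - 1*1142 + (1/6)*1240) = 806 - (-4 - 1142 + 620/3) = 806 - 1*(-2818/3) = 806 + 2818/3 = 5236/3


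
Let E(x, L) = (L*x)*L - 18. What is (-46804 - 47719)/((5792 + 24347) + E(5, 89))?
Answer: -94523/69726 ≈ -1.3556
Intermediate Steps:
E(x, L) = -18 + x*L**2 (E(x, L) = x*L**2 - 18 = -18 + x*L**2)
(-46804 - 47719)/((5792 + 24347) + E(5, 89)) = (-46804 - 47719)/((5792 + 24347) + (-18 + 5*89**2)) = -94523/(30139 + (-18 + 5*7921)) = -94523/(30139 + (-18 + 39605)) = -94523/(30139 + 39587) = -94523/69726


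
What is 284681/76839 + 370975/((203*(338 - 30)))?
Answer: 601360297/62393268 ≈ 9.6382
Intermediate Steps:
284681/76839 + 370975/((203*(338 - 30))) = 284681*(1/76839) + 370975/((203*308)) = 284681/76839 + 370975/62524 = 284681/76839 + 370975*(1/62524) = 284681/76839 + 33725/5684 = 601360297/62393268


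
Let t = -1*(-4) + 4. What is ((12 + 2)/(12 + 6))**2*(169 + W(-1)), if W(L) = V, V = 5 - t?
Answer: 8134/81 ≈ 100.42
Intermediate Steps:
t = 8 (t = 4 + 4 = 8)
V = -3 (V = 5 - 1*8 = 5 - 8 = -3)
W(L) = -3
((12 + 2)/(12 + 6))**2*(169 + W(-1)) = ((12 + 2)/(12 + 6))**2*(169 - 3) = (14/18)**2*166 = (14*(1/18))**2*166 = (7/9)**2*166 = (49/81)*166 = 8134/81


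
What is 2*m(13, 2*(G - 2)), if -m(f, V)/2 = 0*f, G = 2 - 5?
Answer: 0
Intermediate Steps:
G = -3
m(f, V) = 0 (m(f, V) = -0*f = -2*0 = 0)
2*m(13, 2*(G - 2)) = 2*0 = 0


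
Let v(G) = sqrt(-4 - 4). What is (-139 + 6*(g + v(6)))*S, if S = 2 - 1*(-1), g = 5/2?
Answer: -372 + 36*I*sqrt(2) ≈ -372.0 + 50.912*I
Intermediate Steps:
v(G) = 2*I*sqrt(2) (v(G) = sqrt(-8) = 2*I*sqrt(2))
g = 5/2 (g = 5*(1/2) = 5/2 ≈ 2.5000)
S = 3 (S = 2 + 1 = 3)
(-139 + 6*(g + v(6)))*S = (-139 + 6*(5/2 + 2*I*sqrt(2)))*3 = (-139 + (15 + 12*I*sqrt(2)))*3 = (-124 + 12*I*sqrt(2))*3 = -372 + 36*I*sqrt(2)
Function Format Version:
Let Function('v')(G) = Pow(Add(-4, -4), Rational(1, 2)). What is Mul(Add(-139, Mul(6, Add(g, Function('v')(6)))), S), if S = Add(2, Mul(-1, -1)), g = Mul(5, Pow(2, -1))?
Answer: Add(-372, Mul(36, I, Pow(2, Rational(1, 2)))) ≈ Add(-372.00, Mul(50.912, I))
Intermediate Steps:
Function('v')(G) = Mul(2, I, Pow(2, Rational(1, 2))) (Function('v')(G) = Pow(-8, Rational(1, 2)) = Mul(2, I, Pow(2, Rational(1, 2))))
g = Rational(5, 2) (g = Mul(5, Rational(1, 2)) = Rational(5, 2) ≈ 2.5000)
S = 3 (S = Add(2, 1) = 3)
Mul(Add(-139, Mul(6, Add(g, Function('v')(6)))), S) = Mul(Add(-139, Mul(6, Add(Rational(5, 2), Mul(2, I, Pow(2, Rational(1, 2)))))), 3) = Mul(Add(-139, Add(15, Mul(12, I, Pow(2, Rational(1, 2))))), 3) = Mul(Add(-124, Mul(12, I, Pow(2, Rational(1, 2)))), 3) = Add(-372, Mul(36, I, Pow(2, Rational(1, 2))))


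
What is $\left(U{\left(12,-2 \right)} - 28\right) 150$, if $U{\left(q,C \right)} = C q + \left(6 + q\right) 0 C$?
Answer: $-7800$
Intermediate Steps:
$U{\left(q,C \right)} = C q$ ($U{\left(q,C \right)} = C q + 0 C = C q + 0 = C q$)
$\left(U{\left(12,-2 \right)} - 28\right) 150 = \left(\left(-2\right) 12 - 28\right) 150 = \left(-24 - 28\right) 150 = \left(-52\right) 150 = -7800$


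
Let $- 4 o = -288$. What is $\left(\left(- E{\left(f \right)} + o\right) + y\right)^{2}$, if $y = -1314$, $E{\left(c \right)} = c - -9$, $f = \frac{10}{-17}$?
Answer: $\frac{451860049}{289} \approx 1.5635 \cdot 10^{6}$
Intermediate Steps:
$f = - \frac{10}{17}$ ($f = 10 \left(- \frac{1}{17}\right) = - \frac{10}{17} \approx -0.58823$)
$E{\left(c \right)} = 9 + c$ ($E{\left(c \right)} = c + 9 = 9 + c$)
$o = 72$ ($o = \left(- \frac{1}{4}\right) \left(-288\right) = 72$)
$\left(\left(- E{\left(f \right)} + o\right) + y\right)^{2} = \left(\left(- (9 - \frac{10}{17}) + 72\right) - 1314\right)^{2} = \left(\left(\left(-1\right) \frac{143}{17} + 72\right) - 1314\right)^{2} = \left(\left(- \frac{143}{17} + 72\right) - 1314\right)^{2} = \left(\frac{1081}{17} - 1314\right)^{2} = \left(- \frac{21257}{17}\right)^{2} = \frac{451860049}{289}$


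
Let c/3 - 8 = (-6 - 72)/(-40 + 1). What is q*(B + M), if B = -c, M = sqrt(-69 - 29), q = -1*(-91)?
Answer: -2730 + 637*I*sqrt(2) ≈ -2730.0 + 900.85*I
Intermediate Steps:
c = 30 (c = 24 + 3*((-6 - 72)/(-40 + 1)) = 24 + 3*(-78/(-39)) = 24 + 3*(-78*(-1/39)) = 24 + 3*2 = 24 + 6 = 30)
q = 91
M = 7*I*sqrt(2) (M = sqrt(-98) = 7*I*sqrt(2) ≈ 9.8995*I)
B = -30 (B = -1*30 = -30)
q*(B + M) = 91*(-30 + 7*I*sqrt(2)) = -2730 + 637*I*sqrt(2)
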